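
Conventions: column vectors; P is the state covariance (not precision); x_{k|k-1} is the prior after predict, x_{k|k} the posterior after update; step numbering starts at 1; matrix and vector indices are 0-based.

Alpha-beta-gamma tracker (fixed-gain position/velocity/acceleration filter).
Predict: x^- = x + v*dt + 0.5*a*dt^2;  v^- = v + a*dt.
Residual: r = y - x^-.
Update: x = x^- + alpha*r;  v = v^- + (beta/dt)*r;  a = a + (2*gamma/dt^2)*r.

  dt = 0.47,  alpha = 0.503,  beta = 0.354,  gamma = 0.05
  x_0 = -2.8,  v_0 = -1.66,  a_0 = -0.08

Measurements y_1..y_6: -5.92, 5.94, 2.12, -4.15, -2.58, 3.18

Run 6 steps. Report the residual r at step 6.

resid = 4.9876

step 1: x_pred=-3.5890  r=-2.3310  x^+=-4.7615  v^+=-3.4533  a^+=-1.1352
step 2: x_pred=-6.5099  r=12.4499  x^+=-0.2476  v^+=5.3904  a^+=4.5008
step 3: x_pred=2.7830  r=-0.6630  x^+=2.4495  v^+=7.0064  a^+=4.2007
step 4: x_pred=6.2065  r=-10.3565  x^+=0.9972  v^+=1.1803  a^+=-0.4876
step 5: x_pred=1.4980  r=-4.0780  x^+=-0.5532  v^+=-2.1204  a^+=-2.3337
step 6: x_pred=-1.8076  r=4.9876  x^+=0.7012  v^+=0.5393  a^+=-0.0759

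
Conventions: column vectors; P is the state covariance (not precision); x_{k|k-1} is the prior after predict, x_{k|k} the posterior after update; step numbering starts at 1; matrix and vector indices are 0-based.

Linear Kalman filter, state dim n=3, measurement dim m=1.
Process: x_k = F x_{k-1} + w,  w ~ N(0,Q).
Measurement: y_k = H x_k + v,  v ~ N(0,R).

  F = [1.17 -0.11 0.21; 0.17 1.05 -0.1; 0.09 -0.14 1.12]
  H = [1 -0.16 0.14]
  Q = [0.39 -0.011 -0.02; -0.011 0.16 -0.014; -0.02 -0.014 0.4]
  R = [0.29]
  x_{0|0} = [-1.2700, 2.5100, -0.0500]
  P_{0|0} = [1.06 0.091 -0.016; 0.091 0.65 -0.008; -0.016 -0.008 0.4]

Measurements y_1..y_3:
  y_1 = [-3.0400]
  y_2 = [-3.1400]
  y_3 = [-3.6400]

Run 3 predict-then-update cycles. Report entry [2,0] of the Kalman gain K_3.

K[2,0] = 0.5396

step 1: x^-=[-1.7725, 2.4246, -0.5217]  P^-=[1.8356 0.2259 0.1599; 0.2259 0.9460 -0.1441; 0.1599 -0.1441 0.9201]  S=[2.1468]  K=[0.8486; 0.0253; 0.1452]  nu=[-0.8065]  x^+=[-2.4569, 2.4042, -0.6388]  P^+=[0.2895 0.1798 -0.1047; 0.1798 0.9446 -0.1520; -0.1047 -0.1520 0.8748]
step 2: x^-=[-3.2732, 2.1706, -1.2732]  P^-=[0.7456 0.1099 0.0836; 0.1099 1.3182 -0.4336; 0.0836 -0.4336 1.5403]  S=[1.1072]  K=[0.6681; -0.1460; 0.3329]  nu=[0.6588]  x^+=[-2.8331, 2.0744, -1.0539]  P^+=[0.2514 0.2179 -0.1627; 0.2179 1.2946 -0.3798; -0.1627 -0.3798 1.4175]
step 3: x^-=[-3.7642, 1.8019, -1.7257]  P^-=[0.6938 0.0487 0.1637; 0.0487 1.7718 -0.8252; 0.1637 -0.8252 2.2864]  S=[1.1412]  K=[0.6212; -0.3070; 0.5396]  nu=[0.6541]  x^+=[-3.3579, 1.6011, -1.3728]  P^+=[0.2534 0.2663 -0.2189; 0.2663 1.6643 -0.6362; -0.2189 -0.6362 1.9541]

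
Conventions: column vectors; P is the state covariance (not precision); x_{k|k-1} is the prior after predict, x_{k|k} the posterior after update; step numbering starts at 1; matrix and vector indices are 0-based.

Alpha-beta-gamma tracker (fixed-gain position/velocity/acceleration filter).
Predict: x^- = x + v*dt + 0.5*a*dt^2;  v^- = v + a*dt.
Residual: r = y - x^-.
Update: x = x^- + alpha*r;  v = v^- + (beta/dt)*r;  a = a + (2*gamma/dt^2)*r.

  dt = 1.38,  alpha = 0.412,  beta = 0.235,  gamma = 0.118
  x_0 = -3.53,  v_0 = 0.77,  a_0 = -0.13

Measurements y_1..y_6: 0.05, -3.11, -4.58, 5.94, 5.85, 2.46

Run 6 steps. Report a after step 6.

step 1: x_pred=-2.5912  r=2.6412  x^+=-1.5030  v^+=1.0404  a^+=0.1973
step 2: x_pred=0.1206  r=-3.2306  x^+=-1.2104  v^+=0.7625  a^+=-0.2030
step 3: x_pred=-0.3515  r=-4.2285  x^+=-2.0936  v^+=-0.2377  a^+=-0.7270
step 4: x_pred=-3.1140  r=9.0540  x^+=0.6162  v^+=0.3007  a^+=0.3950
step 5: x_pred=1.4073  r=4.4427  x^+=3.2377  v^+=1.6023  a^+=0.9455
step 6: x_pred=6.3492  r=-3.8892  x^+=4.7469  v^+=2.2448  a^+=0.4635

a_post = 0.4635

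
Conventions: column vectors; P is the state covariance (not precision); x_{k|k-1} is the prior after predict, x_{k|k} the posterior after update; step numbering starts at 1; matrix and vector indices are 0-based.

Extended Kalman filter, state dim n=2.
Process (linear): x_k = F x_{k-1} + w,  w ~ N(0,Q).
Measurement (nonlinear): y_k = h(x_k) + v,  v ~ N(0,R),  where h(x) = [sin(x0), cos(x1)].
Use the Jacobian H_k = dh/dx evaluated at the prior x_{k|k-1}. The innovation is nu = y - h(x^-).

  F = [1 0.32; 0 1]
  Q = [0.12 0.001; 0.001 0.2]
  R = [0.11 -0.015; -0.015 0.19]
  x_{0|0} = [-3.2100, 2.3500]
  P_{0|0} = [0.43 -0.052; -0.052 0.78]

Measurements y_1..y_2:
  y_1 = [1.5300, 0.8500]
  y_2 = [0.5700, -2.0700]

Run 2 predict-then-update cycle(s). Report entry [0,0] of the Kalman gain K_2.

step 1: x^-=[-2.4580, 2.3500]  P^-=[0.5966 0.1986; 0.1986 0.9800]  H_jac=[-0.7753 0.0000; 0.0000 -0.7115]  S=[0.4686 0.0946; 0.0946 0.6861]  K=[-0.9725 -0.0719; -0.1271 -0.9988]  nu=[2.1616, 1.5527]  x^+=[-4.6719, 0.5245]  P^+=[0.1366 -0.0013; -0.0013 0.2640]
step 2: x^-=[-4.5040, 0.5245]  P^-=[0.2828 0.0842; 0.0842 0.4640]  H_jac=[-0.2068 0.0000; 0.0000 -0.5008]  S=[0.1221 -0.0063; -0.0063 0.3064]  K=[-0.4867 -0.1476; -0.1818 -0.7622]  nu=[-0.4084, -2.9356]  x^+=[-3.8720, 2.8364]  P^+=[0.2481 0.0414; 0.0414 0.2837]

K[0,0] = -0.4867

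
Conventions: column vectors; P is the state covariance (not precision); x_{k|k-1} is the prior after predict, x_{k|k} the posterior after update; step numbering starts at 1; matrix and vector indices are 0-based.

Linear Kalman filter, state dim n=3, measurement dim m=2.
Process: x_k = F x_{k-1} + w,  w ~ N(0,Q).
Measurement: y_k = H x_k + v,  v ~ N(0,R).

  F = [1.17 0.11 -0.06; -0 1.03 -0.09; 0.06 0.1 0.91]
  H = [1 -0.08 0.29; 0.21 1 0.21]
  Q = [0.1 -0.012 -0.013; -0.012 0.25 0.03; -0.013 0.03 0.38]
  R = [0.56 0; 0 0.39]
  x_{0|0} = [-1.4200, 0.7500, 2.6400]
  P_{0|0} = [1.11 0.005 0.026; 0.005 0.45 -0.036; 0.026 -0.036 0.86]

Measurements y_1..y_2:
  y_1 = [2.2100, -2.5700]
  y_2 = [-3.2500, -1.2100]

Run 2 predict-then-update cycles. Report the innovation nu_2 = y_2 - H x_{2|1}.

innov = [-3.9394, 0.5378]

step 1: x^-=[-1.7373, 0.5349, 2.3922]  P^-=[1.6261 0.0495 0.0477; 0.0495 0.7410 -0.0273; 0.0477 -0.0273 1.0970]  S=[2.3042 0.4031; 0.4031 1.2647]  K=[0.6932 0.0961; -0.1174 0.6271; 0.1380 0.1245]  nu=[3.2964, -3.2424]  x^+=[0.2361, -1.8853, 2.4433]  P^+=[0.4535 -0.0099 -0.2279; -0.0099 0.2714 -0.1177; -0.2279 -0.1177 1.0197]
step 2: x^-=[-0.0777, -2.1618, 2.0490]  P^-=[0.7587 0.0448 -0.2880; 0.0448 0.5680 -0.1342; -0.2880 -0.1342 1.1823]  S=[1.2539 0.1152; 0.1152 0.9806]  K=[0.5279 0.0844; -0.0840 0.5699; 0.0479 0.0490]  nu=[-3.9394, 0.5378]  x^+=[-2.1120, -1.5245, 1.8868]  P^+=[0.3920 0.0193 -0.3271; 0.0193 0.2517 -0.1593; -0.3271 -0.1593 1.1766]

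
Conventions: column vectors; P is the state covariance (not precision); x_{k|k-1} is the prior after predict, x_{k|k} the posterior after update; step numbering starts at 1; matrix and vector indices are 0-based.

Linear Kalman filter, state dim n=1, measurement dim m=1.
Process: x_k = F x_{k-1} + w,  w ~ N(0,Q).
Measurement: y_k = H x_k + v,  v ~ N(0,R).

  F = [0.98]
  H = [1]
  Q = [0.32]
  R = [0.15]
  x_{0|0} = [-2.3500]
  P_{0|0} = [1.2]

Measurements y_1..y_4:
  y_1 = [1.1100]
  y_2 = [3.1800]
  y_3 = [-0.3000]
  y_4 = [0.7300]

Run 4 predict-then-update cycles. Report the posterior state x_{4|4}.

x_post = [0.6507]

step 1: x^-=[-2.3030]  P^-=[1.4725]  S=[1.6225]  K=[0.9075]  nu=[3.4130]  x^+=[0.7945]  P^+=[0.1361]
step 2: x^-=[0.7786]  P^-=[0.4507]  S=[0.6007]  K=[0.7503]  nu=[2.4014]  x^+=[2.5804]  P^+=[0.1125]
step 3: x^-=[2.5288]  P^-=[0.4281]  S=[0.5781]  K=[0.7405]  nu=[-2.8288]  x^+=[0.4340]  P^+=[0.1111]
step 4: x^-=[0.4253]  P^-=[0.4267]  S=[0.5767]  K=[0.7399]  nu=[0.3047]  x^+=[0.6507]  P^+=[0.1110]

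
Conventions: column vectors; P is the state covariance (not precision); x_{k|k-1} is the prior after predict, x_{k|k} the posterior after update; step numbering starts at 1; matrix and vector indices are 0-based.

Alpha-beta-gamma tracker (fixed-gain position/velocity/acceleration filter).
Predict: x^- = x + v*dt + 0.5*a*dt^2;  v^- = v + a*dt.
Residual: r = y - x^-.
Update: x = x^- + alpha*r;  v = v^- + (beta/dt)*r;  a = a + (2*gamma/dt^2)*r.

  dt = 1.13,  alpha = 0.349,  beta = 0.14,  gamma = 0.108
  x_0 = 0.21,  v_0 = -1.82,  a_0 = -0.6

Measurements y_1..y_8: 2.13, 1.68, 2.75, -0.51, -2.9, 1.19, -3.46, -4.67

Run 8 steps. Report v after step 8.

v_post = -2.1161

step 1: x_pred=-2.2297  r=4.3597  x^+=-0.7081  v^+=-1.9579  a^+=0.1375
step 2: x_pred=-2.8328  r=4.5128  x^+=-1.2578  v^+=-1.2434  a^+=0.9009
step 3: x_pred=-2.0877  r=4.8377  x^+=-0.3993  v^+=0.3739  a^+=1.7192
step 4: x_pred=1.1208  r=-1.6308  x^+=0.5517  v^+=2.1146  a^+=1.4433
step 5: x_pred=3.8626  r=-6.7626  x^+=1.5025  v^+=2.9077  a^+=0.2994
step 6: x_pred=4.9793  r=-3.7893  x^+=3.6568  v^+=2.7765  a^+=-0.3416
step 7: x_pred=6.5762  r=-10.0362  x^+=3.0736  v^+=1.1471  a^+=-2.0393
step 8: x_pred=3.0677  r=-7.7377  x^+=0.3672  v^+=-2.1161  a^+=-3.3482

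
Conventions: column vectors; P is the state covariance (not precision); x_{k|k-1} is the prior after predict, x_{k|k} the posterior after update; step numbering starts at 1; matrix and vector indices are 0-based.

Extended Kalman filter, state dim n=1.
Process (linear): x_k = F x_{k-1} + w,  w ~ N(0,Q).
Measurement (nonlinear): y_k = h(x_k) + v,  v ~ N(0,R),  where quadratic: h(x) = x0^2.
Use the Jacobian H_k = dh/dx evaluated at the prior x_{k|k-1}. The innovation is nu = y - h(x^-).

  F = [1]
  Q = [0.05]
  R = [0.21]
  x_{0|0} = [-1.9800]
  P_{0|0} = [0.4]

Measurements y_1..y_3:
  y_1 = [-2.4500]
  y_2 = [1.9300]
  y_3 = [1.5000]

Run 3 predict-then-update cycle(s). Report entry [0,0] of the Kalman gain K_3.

K[0,0] = -0.3473

step 1: x^-=[-1.9800]  P^-=[0.4500]  H_jac=[-3.9600]  S=[7.2667]  K=[-0.2452]  nu=[-6.3704]  x^+=[-0.4178]  P^+=[0.0130]
step 2: x^-=[-0.4178]  P^-=[0.0630]  H_jac=[-0.8356]  S=[0.2540]  K=[-0.2073]  nu=[1.7554]  x^+=[-0.7817]  P^+=[0.0521]
step 3: x^-=[-0.7817]  P^-=[0.1021]  H_jac=[-1.5633]  S=[0.4595]  K=[-0.3473]  nu=[0.8890]  x^+=[-1.0904]  P^+=[0.0467]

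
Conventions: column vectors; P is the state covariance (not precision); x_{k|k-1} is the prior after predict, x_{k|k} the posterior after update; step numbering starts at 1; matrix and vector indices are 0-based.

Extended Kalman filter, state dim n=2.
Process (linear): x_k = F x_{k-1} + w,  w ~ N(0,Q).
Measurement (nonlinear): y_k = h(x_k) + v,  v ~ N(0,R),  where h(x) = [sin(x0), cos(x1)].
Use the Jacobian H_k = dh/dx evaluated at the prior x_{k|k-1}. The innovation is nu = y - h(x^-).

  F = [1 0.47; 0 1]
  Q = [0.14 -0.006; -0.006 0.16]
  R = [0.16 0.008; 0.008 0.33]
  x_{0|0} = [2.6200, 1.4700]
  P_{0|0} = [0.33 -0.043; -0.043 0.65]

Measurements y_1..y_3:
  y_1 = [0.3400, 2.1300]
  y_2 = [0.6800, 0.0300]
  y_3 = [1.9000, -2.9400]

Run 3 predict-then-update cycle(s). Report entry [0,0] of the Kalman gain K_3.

K[0,0] = -0.7463

step 1: x^-=[3.3109, 1.4700]  P^-=[0.5732 0.2565; 0.2565 0.8100]  H_jac=[-0.9857 0.0000; 0.0000 -0.9949]  S=[0.7169 0.2595; 0.2595 1.1318]  K=[-0.7704 -0.0488; -0.1035 -0.6883]  nu=[0.5085, 2.0294]  x^+=[2.8201, 0.0205]  P^+=[0.1255 0.0224; 0.0224 0.2291]
step 2: x^-=[2.8298, 0.0205]  P^-=[0.3371 0.1241; 0.1241 0.3891]  H_jac=[-0.9518 0.0000; 0.0000 -0.0205]  S=[0.4654 0.0104; 0.0104 0.3302]  K=[-0.6898 0.0141; -0.2534 -0.0162]  nu=[0.3732, -0.9698]  x^+=[2.5587, -0.0583]  P^+=[0.1158 0.0427; 0.0427 0.3591]
step 3: x^-=[2.5313, -0.0583]  P^-=[0.3753 0.2055; 0.2055 0.5191]  H_jac=[-0.8195 0.0000; 0.0000 0.0583]  S=[0.4120 -0.0018; -0.0018 0.3318]  K=[-0.7463 0.0320; -0.4083 0.0890]  nu=[1.3269, -3.9383]  x^+=[1.4149, -0.9504]  P^+=[0.1454 0.0789; 0.0789 0.4476]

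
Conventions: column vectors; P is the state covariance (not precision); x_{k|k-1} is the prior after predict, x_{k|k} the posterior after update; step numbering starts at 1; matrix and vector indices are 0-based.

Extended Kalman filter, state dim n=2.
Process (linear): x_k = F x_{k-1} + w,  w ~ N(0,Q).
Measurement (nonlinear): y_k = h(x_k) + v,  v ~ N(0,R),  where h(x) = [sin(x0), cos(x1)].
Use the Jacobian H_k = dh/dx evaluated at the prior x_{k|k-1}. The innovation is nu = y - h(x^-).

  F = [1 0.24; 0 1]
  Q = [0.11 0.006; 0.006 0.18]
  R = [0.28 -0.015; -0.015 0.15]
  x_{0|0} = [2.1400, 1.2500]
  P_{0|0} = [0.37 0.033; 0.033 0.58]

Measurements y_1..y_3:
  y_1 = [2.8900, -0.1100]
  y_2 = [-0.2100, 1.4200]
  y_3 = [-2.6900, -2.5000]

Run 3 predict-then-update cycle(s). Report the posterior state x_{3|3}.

step 1: x^-=[2.4400, 1.2500]  P^-=[0.5292 0.1782; 0.1782 0.7600]  H_jac=[-0.7638 0.0000; 0.0000 -0.9490]  S=[0.5888 0.1142; 0.1142 0.8344]  K=[-0.6649 -0.1117; -0.0653 -0.8554]  nu=[2.2446, -0.4253]  x^+=[0.9950, 1.4672]  P^+=[0.2416 0.0071; 0.0071 0.1342]
step 2: x^-=[1.3471, 1.4672]  P^-=[0.3627 0.0453; 0.0453 0.3142]  H_jac=[0.2218 0.0000; 0.0000 -0.9946]  S=[0.2978 -0.0250; -0.0250 0.4608]  K=[0.2631 -0.0836; -0.0233 -0.6794]  nu=[-1.1851, 1.3166]  x^+=[0.9253, 0.6003]  P^+=[0.3378 0.0166; 0.0166 0.1021]
step 3: x^-=[1.0694, 0.6003]  P^-=[0.4616 0.0471; 0.0471 0.2821]  H_jac=[0.4807 0.0000; 0.0000 -0.5649]  S=[0.3867 -0.0278; -0.0278 0.2400]  K=[0.5707 -0.0447; 0.0109 -0.6627]  nu=[-3.5669, -3.3252]  x^+=[-0.8173, 2.7649]  P^+=[0.3338 0.0270; 0.0270 0.1763]

x_post = [-0.8173, 2.7649]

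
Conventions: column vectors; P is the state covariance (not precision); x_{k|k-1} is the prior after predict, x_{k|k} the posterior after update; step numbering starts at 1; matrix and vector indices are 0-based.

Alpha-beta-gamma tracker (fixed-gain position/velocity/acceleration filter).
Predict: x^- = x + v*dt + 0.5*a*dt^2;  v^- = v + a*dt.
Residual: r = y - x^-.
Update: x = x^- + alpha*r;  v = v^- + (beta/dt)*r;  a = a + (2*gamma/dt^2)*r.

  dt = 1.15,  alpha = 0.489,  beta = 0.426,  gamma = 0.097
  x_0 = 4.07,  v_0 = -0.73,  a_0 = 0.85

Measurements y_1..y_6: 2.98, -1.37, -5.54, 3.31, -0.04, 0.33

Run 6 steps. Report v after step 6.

v_post = 1.9832

step 1: x_pred=3.7926  r=-0.8126  x^+=3.3952  v^+=-0.0535  a^+=0.7308
step 2: x_pred=3.8169  r=-5.1869  x^+=1.2805  v^+=-1.1345  a^+=-0.0301
step 3: x_pred=-0.0440  r=-5.4960  x^+=-2.7316  v^+=-3.2050  a^+=-0.8363
step 4: x_pred=-6.9703  r=10.2803  x^+=-1.9432  v^+=-0.3585  a^+=0.6717
step 5: x_pred=-1.9114  r=1.8714  x^+=-0.9963  v^+=1.1072  a^+=0.9463
step 6: x_pred=0.9027  r=-0.5727  x^+=0.6227  v^+=1.9832  a^+=0.8622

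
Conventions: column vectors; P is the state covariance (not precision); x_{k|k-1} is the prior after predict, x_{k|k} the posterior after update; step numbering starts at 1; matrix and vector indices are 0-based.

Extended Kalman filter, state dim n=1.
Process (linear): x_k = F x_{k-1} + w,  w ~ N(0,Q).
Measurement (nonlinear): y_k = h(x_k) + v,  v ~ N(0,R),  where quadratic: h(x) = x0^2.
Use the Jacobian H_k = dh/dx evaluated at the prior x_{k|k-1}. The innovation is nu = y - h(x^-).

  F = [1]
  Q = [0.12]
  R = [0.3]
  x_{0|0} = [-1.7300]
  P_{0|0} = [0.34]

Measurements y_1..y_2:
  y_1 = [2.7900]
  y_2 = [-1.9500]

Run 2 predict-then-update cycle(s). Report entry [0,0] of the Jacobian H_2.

H_jac[0,0] = -3.3488

step 1: x^-=[-1.7300]  P^-=[0.4600]  H_jac=[-3.4600]  S=[5.8069]  K=[-0.2741]  nu=[-0.2029]  x^+=[-1.6744]  P^+=[0.0238]
step 2: x^-=[-1.6744]  P^-=[0.1438]  H_jac=[-3.3488]  S=[1.9122]  K=[-0.2518]  nu=[-4.7536]  x^+=[-0.4776]  P^+=[0.0226]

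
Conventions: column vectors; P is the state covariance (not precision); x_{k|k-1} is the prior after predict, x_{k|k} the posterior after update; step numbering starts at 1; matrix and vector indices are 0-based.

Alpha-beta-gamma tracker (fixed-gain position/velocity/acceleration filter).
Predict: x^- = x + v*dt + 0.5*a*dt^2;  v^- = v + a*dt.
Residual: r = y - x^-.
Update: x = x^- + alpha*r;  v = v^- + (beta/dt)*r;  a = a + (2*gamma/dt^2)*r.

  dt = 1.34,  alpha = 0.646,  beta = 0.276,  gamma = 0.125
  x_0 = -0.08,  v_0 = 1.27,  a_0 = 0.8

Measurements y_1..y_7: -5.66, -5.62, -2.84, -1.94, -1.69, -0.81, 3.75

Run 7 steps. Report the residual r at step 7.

step 1: x_pred=2.3400  r=-8.0000  x^+=-2.8280  v^+=0.6942  a^+=-0.3138
step 2: x_pred=-2.1795  r=-3.4405  x^+=-4.4021  v^+=-0.4350  a^+=-0.7929
step 3: x_pred=-5.6967  r=2.8567  x^+=-3.8513  v^+=-0.9090  a^+=-0.3951
step 4: x_pred=-5.4241  r=3.4841  x^+=-3.1734  v^+=-0.7208  a^+=0.0900
step 5: x_pred=-4.0585  r=2.3685  x^+=-2.5285  v^+=-0.1124  a^+=0.4197
step 6: x_pred=-2.3023  r=1.4923  x^+=-1.3383  v^+=0.7574  a^+=0.6275
step 7: x_pred=0.2400  r=3.5100  x^+=2.5074  v^+=2.3212  a^+=1.1162

resid = 3.5100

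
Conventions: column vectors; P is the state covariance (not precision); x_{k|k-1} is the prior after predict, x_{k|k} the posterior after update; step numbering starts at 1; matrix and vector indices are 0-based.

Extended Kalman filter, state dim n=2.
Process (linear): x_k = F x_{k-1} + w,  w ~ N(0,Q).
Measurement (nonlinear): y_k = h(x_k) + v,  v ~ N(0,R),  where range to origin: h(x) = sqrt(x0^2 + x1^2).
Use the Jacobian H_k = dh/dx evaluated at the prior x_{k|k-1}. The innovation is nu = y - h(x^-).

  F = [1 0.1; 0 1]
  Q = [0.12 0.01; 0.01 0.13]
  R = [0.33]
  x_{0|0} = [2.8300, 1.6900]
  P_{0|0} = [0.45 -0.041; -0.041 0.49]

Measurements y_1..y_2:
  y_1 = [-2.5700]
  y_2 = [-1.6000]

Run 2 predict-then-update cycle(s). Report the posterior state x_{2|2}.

step 1: x^-=[2.9990, 1.6900]  P^-=[0.5667 0.0180; 0.0180 0.6200]  H_jac=[0.8712 0.4909]  S=[0.9249]  K=[0.5433; 0.3460]  nu=[-6.0124]  x^+=[-0.2677, -0.3905]  P^+=[0.2937 -0.1559; -0.1559 0.5092]
step 2: x^-=[-0.3067, -0.3905]  P^-=[0.3876 -0.0950; -0.0950 0.6392]  H_jac=[-0.6177 -0.7864]  S=[0.7809]  K=[-0.2109; -0.5686]  nu=[-2.0966]  x^+=[0.1355, 0.8016]  P^+=[0.3528 -0.1886; -0.1886 0.3868]

x_post = [0.1355, 0.8016]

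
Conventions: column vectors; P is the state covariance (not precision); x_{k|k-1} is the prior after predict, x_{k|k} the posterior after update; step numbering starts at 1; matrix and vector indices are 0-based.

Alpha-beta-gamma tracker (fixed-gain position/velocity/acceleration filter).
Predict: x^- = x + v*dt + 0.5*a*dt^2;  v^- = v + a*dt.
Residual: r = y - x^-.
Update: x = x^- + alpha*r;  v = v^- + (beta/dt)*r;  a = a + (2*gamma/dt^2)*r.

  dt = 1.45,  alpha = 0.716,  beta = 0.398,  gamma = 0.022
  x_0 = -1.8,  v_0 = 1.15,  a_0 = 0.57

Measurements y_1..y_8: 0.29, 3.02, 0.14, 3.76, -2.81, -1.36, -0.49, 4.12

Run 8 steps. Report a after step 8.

a_post = 0.2764

step 1: x_pred=0.4667  r=-0.1767  x^+=0.3402  v^+=1.9280  a^+=0.5663
step 2: x_pred=3.7311  r=-0.7111  x^+=3.2220  v^+=2.5539  a^+=0.5514
step 3: x_pred=7.5049  r=-7.3649  x^+=2.2316  v^+=1.3320  a^+=0.3973
step 4: x_pred=4.5806  r=-0.8206  x^+=3.9931  v^+=1.6828  a^+=0.3801
step 5: x_pred=6.8327  r=-9.6427  x^+=-0.0715  v^+=-0.4128  a^+=0.1783
step 6: x_pred=-0.4826  r=-0.8774  x^+=-1.1108  v^+=-0.3951  a^+=0.1600
step 7: x_pred=-1.5155  r=1.0255  x^+=-0.7812  v^+=0.1184  a^+=0.1814
step 8: x_pred=-0.4189  r=4.5389  x^+=2.8309  v^+=1.6273  a^+=0.2764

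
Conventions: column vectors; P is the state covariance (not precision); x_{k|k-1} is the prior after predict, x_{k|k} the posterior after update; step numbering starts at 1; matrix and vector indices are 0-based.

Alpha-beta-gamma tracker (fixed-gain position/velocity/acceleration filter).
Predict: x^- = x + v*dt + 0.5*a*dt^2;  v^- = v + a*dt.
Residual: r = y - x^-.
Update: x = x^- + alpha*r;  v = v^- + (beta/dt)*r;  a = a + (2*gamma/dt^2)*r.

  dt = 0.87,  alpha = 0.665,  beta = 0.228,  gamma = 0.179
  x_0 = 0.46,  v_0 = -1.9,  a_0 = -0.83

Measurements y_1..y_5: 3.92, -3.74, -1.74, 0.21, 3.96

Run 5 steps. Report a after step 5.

a_post = 3.9651

step 1: x_pred=-1.5071  r=5.4271  x^+=2.1019  v^+=-1.1998  a^+=1.7369
step 2: x_pred=1.7154  r=-5.4554  x^+=-1.9124  v^+=-1.1184  a^+=-0.8434
step 3: x_pred=-3.2046  r=1.4646  x^+=-2.2306  v^+=-1.4683  a^+=-0.1506
step 4: x_pred=-3.5651  r=3.7751  x^+=-1.0547  v^+=-0.6100  a^+=1.6349
step 5: x_pred=-0.9667  r=4.9267  x^+=2.3096  v^+=2.1034  a^+=3.9651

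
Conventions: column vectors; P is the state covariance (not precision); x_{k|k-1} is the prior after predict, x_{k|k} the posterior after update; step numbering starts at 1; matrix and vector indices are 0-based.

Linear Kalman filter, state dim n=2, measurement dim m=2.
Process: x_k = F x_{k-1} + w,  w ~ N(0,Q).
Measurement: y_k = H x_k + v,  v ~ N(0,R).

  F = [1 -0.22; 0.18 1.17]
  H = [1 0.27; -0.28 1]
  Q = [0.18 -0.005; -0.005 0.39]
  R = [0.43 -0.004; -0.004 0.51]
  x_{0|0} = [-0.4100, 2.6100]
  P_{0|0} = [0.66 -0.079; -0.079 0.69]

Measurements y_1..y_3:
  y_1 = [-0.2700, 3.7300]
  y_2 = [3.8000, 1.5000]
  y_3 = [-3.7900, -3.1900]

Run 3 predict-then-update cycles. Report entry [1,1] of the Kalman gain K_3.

step 1: x^-=[-0.9842, 2.9799]  P^-=[0.9082 -0.1531; -0.1531 1.3227]  S=[1.3519 -0.0427; -0.0427 1.9896]  K=[0.6351 -0.1911; 0.1727 0.6900]  nu=[-0.0904, 0.4745]  x^+=[-1.1323, 3.2917]  P^+=[0.2797 -0.0217; -0.0217 0.3452]
step 2: x^-=[-1.8565, 3.6475]  P^-=[0.4860 -0.0680; -0.0680 0.8624]  S=[0.9421 0.0299; 0.0299 1.4486]  K=[0.5011 -0.1512; 0.1558 0.6053]  nu=[4.6716, -2.6673]  x^+=[0.8881, 2.7607]  P^+=[0.2208 -0.0173; -0.0173 0.3032]
step 3: x^-=[0.2807, 3.3898]  P^-=[0.4231 -0.0629; -0.0629 0.8049]  S=[0.8778 0.0367; 0.0367 1.3833]  K=[0.4686 -0.1435; 0.1512 0.5906]  nu=[-4.9860, -6.5012]  x^+=[-1.1227, -1.2038]  P^+=[0.2067 -0.0172; -0.0172 0.2958]

K[1,1] = 0.5906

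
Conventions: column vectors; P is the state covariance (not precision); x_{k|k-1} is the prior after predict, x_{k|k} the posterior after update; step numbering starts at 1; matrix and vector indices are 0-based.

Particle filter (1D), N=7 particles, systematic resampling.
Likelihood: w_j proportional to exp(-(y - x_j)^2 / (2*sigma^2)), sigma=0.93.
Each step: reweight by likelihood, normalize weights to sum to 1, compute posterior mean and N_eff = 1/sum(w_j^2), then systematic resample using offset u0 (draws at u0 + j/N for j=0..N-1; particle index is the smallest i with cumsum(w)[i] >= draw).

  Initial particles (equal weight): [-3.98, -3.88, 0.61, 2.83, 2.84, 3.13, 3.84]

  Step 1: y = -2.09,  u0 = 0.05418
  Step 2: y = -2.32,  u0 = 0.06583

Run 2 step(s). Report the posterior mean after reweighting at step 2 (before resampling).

post_mean = -3.9184

step 1: w=[0.4249, 0.5256, 0.0495, 0.0000, 0.0000, 0.0000, 0.0000]  mean=-3.7001  Neff=2.1776  idx=[0, 0, 0, 1, 1, 1, 1]
step 2: w=[0.1279, 0.1279, 0.1279, 0.1541, 0.1541, 0.1541, 0.1541]  mean=-3.9184  Neff=6.9429  idx=[0, 1, 2, 3, 4, 5, 6]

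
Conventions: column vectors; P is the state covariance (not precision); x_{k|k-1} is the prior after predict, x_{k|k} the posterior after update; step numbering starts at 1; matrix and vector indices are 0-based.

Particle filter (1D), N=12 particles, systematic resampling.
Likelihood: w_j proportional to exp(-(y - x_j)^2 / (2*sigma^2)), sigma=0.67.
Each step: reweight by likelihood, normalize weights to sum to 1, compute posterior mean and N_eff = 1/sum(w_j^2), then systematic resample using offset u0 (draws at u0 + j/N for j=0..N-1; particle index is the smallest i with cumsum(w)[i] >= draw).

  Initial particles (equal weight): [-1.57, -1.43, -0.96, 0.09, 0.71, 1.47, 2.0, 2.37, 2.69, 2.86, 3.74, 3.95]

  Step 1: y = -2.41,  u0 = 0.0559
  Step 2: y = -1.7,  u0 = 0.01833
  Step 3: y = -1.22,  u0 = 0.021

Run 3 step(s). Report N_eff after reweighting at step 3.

step 1: w=[0.5086, 0.3830, 0.1073, 0.0011, 0.0000, 0.0000, 0.0000, 0.0000, 0.0000, 0.0000, 0.0000, 0.0000]  mean=-1.4491  Neff=2.3987  idx=[0, 0, 0, 0, 0, 0, 1, 1, 1, 1, 1, 2]
step 2: w=[0.0889, 0.0889, 0.0889, 0.0889, 0.0889, 0.0889, 0.0835, 0.0835, 0.0835, 0.0835, 0.0835, 0.0492]  mean=-1.4815  Neff=11.8089  idx=[0, 1, 2, 3, 3, 4, 5, 6, 7, 8, 9, 10]
step 3: w=[0.0803, 0.0803, 0.0803, 0.0803, 0.0803, 0.0803, 0.0803, 0.0876, 0.0876, 0.0876, 0.0876, 0.0876]  mean=-1.5087  Neff=11.9775  idx=[0, 1, 2, 3, 4, 5, 6, 7, 8, 9, 10, 11]

N_eff = 11.9775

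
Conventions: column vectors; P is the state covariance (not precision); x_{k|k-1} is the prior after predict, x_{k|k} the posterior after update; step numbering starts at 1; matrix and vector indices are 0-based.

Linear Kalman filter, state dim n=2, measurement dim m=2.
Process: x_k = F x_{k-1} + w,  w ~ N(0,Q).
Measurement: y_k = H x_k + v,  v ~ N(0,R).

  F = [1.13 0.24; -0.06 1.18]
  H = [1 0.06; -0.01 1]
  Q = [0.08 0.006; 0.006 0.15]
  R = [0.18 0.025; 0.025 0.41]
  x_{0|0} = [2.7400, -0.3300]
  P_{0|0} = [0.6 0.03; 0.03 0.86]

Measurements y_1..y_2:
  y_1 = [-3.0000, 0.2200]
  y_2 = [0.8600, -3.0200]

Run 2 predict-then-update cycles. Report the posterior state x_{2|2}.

step 1: x^-=[3.0170, -0.5538]  P^-=[0.9119 0.2484; 0.2484 1.3454]  S=[1.1266 0.3449; 0.3449 1.7505]  K=[0.8310 -0.0270; 0.0610 0.7551]  nu=[-5.9838, 0.8040]  x^+=[-1.9770, -0.3117]  P^+=[0.1482 0.0112; 0.0112 0.3112]
step 2: x^-=[-2.3088, -0.2492]  P^-=[0.2933 0.0988; 0.0988 0.5823]  S=[0.4872 0.1558; 0.1558 0.9904]  K=[0.6140 0.0003; 0.0915 0.5726]  nu=[3.1838, -2.7939]  x^+=[-0.3547, -1.5576]  P^+=[0.1095 0.0166; 0.0166 0.2372]

x_post = [-0.3547, -1.5576]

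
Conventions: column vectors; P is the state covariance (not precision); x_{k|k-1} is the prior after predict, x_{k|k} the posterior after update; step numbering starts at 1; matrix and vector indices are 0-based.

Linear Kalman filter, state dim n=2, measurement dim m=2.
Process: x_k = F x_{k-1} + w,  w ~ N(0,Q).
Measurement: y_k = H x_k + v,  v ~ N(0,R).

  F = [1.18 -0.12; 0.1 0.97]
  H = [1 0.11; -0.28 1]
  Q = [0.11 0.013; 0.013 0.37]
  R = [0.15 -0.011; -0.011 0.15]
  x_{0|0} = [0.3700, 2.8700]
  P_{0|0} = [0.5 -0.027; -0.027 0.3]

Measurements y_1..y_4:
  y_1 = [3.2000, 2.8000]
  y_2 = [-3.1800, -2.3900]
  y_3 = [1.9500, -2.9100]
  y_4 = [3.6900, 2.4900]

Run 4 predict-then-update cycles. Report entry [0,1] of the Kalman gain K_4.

step 1: x^-=[0.0922, 2.8209]  P^-=[0.8182 0.0065; 0.0065 0.6520]  S=[0.9775 -0.1621; -0.1621 0.8625]  K=[0.8205 -0.1039; 0.2116 0.7936]  nu=[2.7975, 0.0049]  x^+=[2.3871, 3.4168]  P^+=[0.1231 0.0099; 0.0099 0.1195]
step 2: x^-=[2.4068, 3.5530]  P^-=[0.2804 0.0248; 0.0248 0.4856]  S=[0.4417 -0.0121; -0.0121 0.6437]  K=[0.6390 -0.0715; 0.1975 0.7473]  nu=[-5.9776, -5.2691]  x^+=[-1.0362, -1.5649]  P^+=[0.0956 0.0090; 0.0090 0.1125]
step 3: x^-=[-1.0350, -1.6216]  P^-=[0.2422 0.0214; 0.0214 0.4785]  S=[0.4027 -0.0054; -0.0054 0.6355]  K=[0.6064 -0.0678; 0.1939 0.7452]  nu=[3.1634, -1.5782]  x^+=[0.9904, -2.1842]  P^+=[0.0908 0.0086; 0.0086 0.1120]
step 4: x^-=[1.4307, -2.0196]  P^-=[0.2356 0.0204; 0.0204 0.4780]  S=[0.3958 -0.0046; -0.0046 0.6351]  K=[0.6000 -0.0674; 0.1930 0.7451]  nu=[2.4814, 4.9102]  x^+=[2.5886, 2.1180]  P^+=[0.0898 0.0084; 0.0084 0.1120]

K[0,1] = -0.0674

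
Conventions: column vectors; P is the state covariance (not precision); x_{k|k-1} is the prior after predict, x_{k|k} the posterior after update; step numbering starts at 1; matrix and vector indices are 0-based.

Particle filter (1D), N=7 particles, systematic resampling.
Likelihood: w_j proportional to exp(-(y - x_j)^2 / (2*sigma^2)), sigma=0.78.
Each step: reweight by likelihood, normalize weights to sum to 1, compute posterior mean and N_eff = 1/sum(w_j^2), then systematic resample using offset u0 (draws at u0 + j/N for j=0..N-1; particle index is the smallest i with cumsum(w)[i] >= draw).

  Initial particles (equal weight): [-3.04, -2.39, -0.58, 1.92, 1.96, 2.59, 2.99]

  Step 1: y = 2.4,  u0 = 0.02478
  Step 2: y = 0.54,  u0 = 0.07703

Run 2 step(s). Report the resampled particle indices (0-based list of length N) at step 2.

resampled_idx = [0, 0, 1, 2, 2, 3, 4]

step 1: w=[0.0000, 0.0000, 0.0002, 0.2432, 0.2506, 0.2853, 0.2207]  mean=2.3569  Neff=3.9675  idx=[3, 3, 4, 4, 5, 5, 6]
step 2: w=[0.2403, 0.2403, 0.2192, 0.2192, 0.0364, 0.0364, 0.0083]  mean=1.9951  Neff=4.6663  idx=[0, 0, 1, 2, 2, 3, 4]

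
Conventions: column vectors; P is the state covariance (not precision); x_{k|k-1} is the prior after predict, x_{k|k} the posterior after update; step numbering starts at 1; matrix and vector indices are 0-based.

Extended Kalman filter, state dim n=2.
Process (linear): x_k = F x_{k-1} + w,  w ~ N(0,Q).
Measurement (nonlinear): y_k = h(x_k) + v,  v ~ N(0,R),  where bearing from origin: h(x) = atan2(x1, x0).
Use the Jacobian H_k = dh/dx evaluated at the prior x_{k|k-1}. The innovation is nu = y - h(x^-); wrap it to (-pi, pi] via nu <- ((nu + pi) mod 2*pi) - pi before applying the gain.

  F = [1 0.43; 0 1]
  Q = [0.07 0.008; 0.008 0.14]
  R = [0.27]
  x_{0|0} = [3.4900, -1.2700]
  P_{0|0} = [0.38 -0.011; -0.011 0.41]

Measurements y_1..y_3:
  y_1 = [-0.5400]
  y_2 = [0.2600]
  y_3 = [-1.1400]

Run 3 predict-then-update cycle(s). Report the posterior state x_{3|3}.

step 1: x^-=[2.9439, -1.2700]  P^-=[0.5163 0.1733; 0.1733 0.5500]  H_jac=[0.1235 0.2864]  S=[0.3353]  K=[0.3383; 0.5337]  nu=[-0.1327]  x^+=[2.8990, -1.3408]  P^+=[0.4780 0.1128; 0.1128 0.4545]
step 2: x^-=[2.3224, -1.3408]  P^-=[0.7290 0.3162; 0.3162 0.5945]  H_jac=[0.1864 0.3229]  S=[0.3954]  K=[0.6020; 0.6346]  nu=[0.7836]  x^+=[2.7941, -0.8435]  P^+=[0.5857 0.1651; 0.1651 0.4353]
step 3: x^-=[2.4314, -0.8435]  P^-=[0.8782 0.3603; 0.3603 0.5753]  H_jac=[0.1274 0.3671]  S=[0.3955]  K=[0.6173; 0.6500]  nu=[-0.8061]  x^+=[1.9338, -1.3675]  P^+=[0.7275 0.2016; 0.2016 0.4082]

x_post = [1.9338, -1.3675]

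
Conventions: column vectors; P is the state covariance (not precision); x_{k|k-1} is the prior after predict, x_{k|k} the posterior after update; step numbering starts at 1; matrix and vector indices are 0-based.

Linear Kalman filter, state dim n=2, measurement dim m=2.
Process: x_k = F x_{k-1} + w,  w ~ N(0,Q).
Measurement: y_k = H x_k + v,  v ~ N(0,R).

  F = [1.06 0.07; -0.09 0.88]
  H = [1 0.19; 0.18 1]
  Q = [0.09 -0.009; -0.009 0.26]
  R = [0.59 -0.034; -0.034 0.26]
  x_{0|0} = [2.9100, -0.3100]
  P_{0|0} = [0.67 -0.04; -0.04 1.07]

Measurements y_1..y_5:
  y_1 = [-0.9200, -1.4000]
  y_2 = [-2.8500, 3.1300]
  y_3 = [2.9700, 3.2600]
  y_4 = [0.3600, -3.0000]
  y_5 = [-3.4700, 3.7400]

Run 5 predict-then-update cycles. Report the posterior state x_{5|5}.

x_post = [-0.9958, 1.8933]

step 1: x^-=[3.0629, -0.5347]  P^-=[0.8421 -0.0441; -0.0441 1.1004]  S=[1.4551 0.2811; 0.2811 1.3718]  K=[0.5808 -0.0406; -0.0421 0.8050]  nu=[-3.8813, -1.4166]  x^+=[0.8661, -1.5117]  P^+=[0.3622 -0.0955; -0.0955 0.2279]
step 2: x^-=[0.8122, -1.4082]  P^-=[0.4839 -0.1180; -0.1180 0.4546]  S=[1.0455 0.0174; 0.0174 0.6878]  K=[0.4424 -0.0561; -0.0408 0.6311]  nu=[-3.3947, 4.3920]  x^+=[-0.9360, 1.5020]  P^+=[0.2780 -0.0797; -0.0797 0.1798]
step 3: x^-=[-0.8870, 1.4060]  P^-=[0.3915 -0.0983; -0.0983 0.4141]  S=[0.9591 0.0135; 0.0135 0.6514]  K=[0.3894 -0.0508; -0.0290 0.6092]  nu=[3.5899, 2.0137]  x^+=[0.4087, 2.5285]  P^+=[0.2449 -0.0705; -0.0705 0.1721]
step 4: x^-=[0.6102, 2.1883]  P^-=[0.3555 -0.0871; -0.0871 0.4064]  S=[0.9271 0.0171; 0.0171 0.6466]  K=[0.3665 -0.0454; -0.0218 0.6049]  nu=[-0.6660, -5.2981]  x^+=[0.6069, -1.0019]  P^+=[0.2303 -0.0657; -0.0657 0.1698]
step 5: x^-=[0.5732, -0.9363]  P^-=[0.3398 -0.0814; -0.0814 0.4038]  S=[0.9134 0.0197; 0.0197 0.6455]  K=[0.3560 -0.0422; -0.0181 0.6034]  nu=[-3.8653, 4.5731]  x^+=[-0.9958, 1.8933]  P^+=[0.2235 -0.0633; -0.0633 0.1689]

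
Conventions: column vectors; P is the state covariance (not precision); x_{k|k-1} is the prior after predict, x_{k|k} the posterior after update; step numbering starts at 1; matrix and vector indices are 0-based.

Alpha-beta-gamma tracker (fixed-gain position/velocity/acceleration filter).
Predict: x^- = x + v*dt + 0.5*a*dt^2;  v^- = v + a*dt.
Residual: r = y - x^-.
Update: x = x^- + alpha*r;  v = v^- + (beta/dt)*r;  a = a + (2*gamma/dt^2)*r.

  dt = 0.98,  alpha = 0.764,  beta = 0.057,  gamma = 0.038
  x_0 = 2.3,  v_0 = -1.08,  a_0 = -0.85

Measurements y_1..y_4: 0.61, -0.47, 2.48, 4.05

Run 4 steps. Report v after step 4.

v_post = -3.0167

step 1: x_pred=0.8334  r=-0.2234  x^+=0.6627  v^+=-1.9260  a^+=-0.8677
step 2: x_pred=-1.6414  r=1.1714  x^+=-0.7465  v^+=-2.7082  a^+=-0.7750
step 3: x_pred=-3.7726  r=6.2526  x^+=1.0044  v^+=-3.1040  a^+=-0.2802
step 4: x_pred=-2.1721  r=6.2221  x^+=2.5816  v^+=-3.0167  a^+=0.2122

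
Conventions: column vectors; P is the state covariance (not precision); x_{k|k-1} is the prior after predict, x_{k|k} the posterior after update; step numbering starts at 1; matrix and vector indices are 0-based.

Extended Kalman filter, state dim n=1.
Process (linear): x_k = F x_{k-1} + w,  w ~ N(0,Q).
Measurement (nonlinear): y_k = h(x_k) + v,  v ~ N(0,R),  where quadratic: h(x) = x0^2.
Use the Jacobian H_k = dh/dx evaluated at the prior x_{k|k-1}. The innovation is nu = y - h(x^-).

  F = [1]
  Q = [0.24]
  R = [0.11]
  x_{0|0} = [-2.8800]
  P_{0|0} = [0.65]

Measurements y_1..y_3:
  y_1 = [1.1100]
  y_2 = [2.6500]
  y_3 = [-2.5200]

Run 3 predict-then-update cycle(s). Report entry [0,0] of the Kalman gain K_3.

K[0,0] = -0.2948

step 1: x^-=[-2.8800]  P^-=[0.8900]  H_jac=[-5.7600]  S=[29.6381]  K=[-0.1730]  nu=[-7.1844]  x^+=[-1.6373]  P^+=[0.0033]
step 2: x^-=[-1.6373]  P^-=[0.2433]  H_jac=[-3.2747]  S=[2.7191]  K=[-0.2930]  nu=[-0.0309]  x^+=[-1.6283]  P^+=[0.0098]
step 3: x^-=[-1.6283]  P^-=[0.2498]  H_jac=[-3.2566]  S=[2.7597]  K=[-0.2948]  nu=[-5.1713]  x^+=[-0.1036]  P^+=[0.0100]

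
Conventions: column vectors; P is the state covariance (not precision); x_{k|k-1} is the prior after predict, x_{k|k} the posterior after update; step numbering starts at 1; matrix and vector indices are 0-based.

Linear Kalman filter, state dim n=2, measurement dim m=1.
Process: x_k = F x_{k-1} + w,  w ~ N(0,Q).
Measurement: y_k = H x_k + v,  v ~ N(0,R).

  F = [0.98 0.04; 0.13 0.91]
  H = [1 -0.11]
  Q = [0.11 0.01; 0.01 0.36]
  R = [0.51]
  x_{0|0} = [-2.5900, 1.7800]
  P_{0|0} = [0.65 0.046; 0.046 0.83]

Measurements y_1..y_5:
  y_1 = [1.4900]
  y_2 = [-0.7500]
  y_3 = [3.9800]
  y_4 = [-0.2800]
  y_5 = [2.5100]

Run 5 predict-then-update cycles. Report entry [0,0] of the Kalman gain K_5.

step 1: x^-=[-2.4670, 1.2831]  P^-=[0.7392 0.1643; 0.1643 1.0692]  S=[1.2260]  K=[0.5882; 0.0381]  nu=[4.0981]  x^+=[-0.0565, 1.4391]  P^+=[0.3150 0.1368; 0.1368 1.0674]
step 2: x^-=[0.0022, 1.3023]  P^-=[0.4250 0.2117; 0.2117 1.2816]  S=[0.9039]  K=[0.4444; 0.0783]  nu=[-0.6090]  x^+=[-0.2684, 1.2546]  P^+=[0.2465 0.1803; 0.1803 1.2761]
step 3: x^-=[-0.2129, 1.1068]  P^-=[0.3629 0.2496; 0.2496 1.4635]  S=[0.8357]  K=[0.4014; 0.1060]  nu=[4.3146]  x^+=[1.5190, 1.5641]  P^+=[0.2282 0.2140; 0.2140 1.4542]
step 4: x^-=[1.5512, 1.6208]  P^-=[0.3483 0.2840; 0.2840 1.6187]  S=[0.8154]  K=[0.3888; 0.1299]  nu=[-1.6529]  x^+=[0.9084, 1.4061]  P^+=[0.2250 0.2428; 0.2428 1.6049]
step 5: x^-=[0.9465, 1.3976]  P^-=[0.3477 0.3149; 0.3149 1.7503]  S=[0.8096]  K=[0.3867; 0.1511]  nu=[1.7172]  x^+=[1.6106, 1.6571]  P^+=[0.2266 0.2676; 0.2676 1.7318]

K[0,0] = 0.3867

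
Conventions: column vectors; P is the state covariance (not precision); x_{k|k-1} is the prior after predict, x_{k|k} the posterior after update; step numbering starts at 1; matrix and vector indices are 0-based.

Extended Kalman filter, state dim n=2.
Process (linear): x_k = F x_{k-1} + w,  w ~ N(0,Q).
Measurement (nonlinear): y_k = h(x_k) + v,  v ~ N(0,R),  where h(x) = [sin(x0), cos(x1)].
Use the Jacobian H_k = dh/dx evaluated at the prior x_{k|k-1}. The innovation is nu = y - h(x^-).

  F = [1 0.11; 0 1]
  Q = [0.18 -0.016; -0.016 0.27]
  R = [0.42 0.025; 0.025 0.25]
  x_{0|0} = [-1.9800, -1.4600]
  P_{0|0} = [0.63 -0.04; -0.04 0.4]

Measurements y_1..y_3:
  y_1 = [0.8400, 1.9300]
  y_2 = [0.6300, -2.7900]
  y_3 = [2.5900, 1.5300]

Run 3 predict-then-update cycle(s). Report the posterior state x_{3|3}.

x_post = [-4.8186, -0.4150]

step 1: x^-=[-2.1406, -1.4600]  P^-=[0.8060 -0.0120; -0.0120 0.6700]  H_jac=[-0.5395 0.0000; 0.0000 0.9939]  S=[0.6546 0.0314; 0.0314 0.9118]  K=[-0.6648 0.0098; -0.0252 0.7312]  nu=[1.6820, 1.8194]  x^+=[-3.2408, -0.1721]  P^+=[0.5171 -0.0142; -0.0142 0.1833]
step 2: x^-=[-3.2598, -0.1721]  P^-=[0.6962 -0.0101; -0.0101 0.4533]  H_jac=[-0.9930 0.0000; 0.0000 0.1713]  S=[1.1065 0.0267; 0.0267 0.2633]  K=[-0.6262 0.0570; 0.0019 0.2947]  nu=[0.5121, -3.7752]  x^+=[-3.7955, -1.2835]  P^+=[0.2634 -0.0082; -0.0082 0.4304]
step 3: x^-=[-3.9367, -1.2835]  P^-=[0.4468 0.0231; 0.0231 0.7004]  H_jac=[-0.7002 0.0000; 0.0000 0.9590]  S=[0.6391 0.0095; 0.0095 0.8942]  K=[-0.4900 0.0300; -0.0365 0.7516]  nu=[1.8761, 1.2466]  x^+=[-4.8186, -0.4150]  P^+=[0.2928 -0.0050; -0.0050 0.1950]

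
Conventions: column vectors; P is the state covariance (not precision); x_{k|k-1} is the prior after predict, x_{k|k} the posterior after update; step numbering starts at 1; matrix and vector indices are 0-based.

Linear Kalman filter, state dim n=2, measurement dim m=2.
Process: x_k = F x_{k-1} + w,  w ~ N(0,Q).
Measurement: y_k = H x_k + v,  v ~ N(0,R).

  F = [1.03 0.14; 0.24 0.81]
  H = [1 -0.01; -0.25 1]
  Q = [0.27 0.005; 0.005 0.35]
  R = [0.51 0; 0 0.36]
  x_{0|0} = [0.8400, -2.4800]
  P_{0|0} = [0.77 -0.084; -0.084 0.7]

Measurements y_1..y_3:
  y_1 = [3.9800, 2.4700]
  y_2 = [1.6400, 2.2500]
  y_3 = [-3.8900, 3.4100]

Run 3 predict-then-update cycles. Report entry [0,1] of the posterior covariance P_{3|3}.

step 1: x^-=[0.5180, -1.8072]  P^-=[1.0764 0.2018; 0.2018 0.8210]  S=[1.5824 -0.0750; -0.0750 1.1473]  K=[0.6783 -0.0143; 0.1547 0.6817]  nu=[3.4439, 4.4067]  x^+=[2.7908, 1.7293]  P^+=[0.3467 0.0815; 0.0815 0.2658]
step 2: x^-=[3.1166, 2.0706]  P^-=[0.6666 0.1916; 0.1916 0.5761]  S=[1.1728 0.0197; 0.0197 0.8819]  K=[0.5665 0.0157; 0.1485 0.5956]  nu=[-1.4559, 0.9586]  x^+=[2.3069, 2.4253]  P^+=[0.2897 0.0781; 0.0781 0.2339]
step 3: x^-=[2.7157, 2.5182]  P^-=[0.6044 0.1709; 0.1709 0.5505]  S=[1.1111 0.0147; 0.0147 0.8628]  K=[0.5423 0.0137; 0.1411 0.5861]  nu=[-6.5805, 1.5708]  x^+=[-0.8313, 2.5103]  P^+=[0.2773 0.0743; 0.0743 0.2296]

P_post[0,1] = 0.0743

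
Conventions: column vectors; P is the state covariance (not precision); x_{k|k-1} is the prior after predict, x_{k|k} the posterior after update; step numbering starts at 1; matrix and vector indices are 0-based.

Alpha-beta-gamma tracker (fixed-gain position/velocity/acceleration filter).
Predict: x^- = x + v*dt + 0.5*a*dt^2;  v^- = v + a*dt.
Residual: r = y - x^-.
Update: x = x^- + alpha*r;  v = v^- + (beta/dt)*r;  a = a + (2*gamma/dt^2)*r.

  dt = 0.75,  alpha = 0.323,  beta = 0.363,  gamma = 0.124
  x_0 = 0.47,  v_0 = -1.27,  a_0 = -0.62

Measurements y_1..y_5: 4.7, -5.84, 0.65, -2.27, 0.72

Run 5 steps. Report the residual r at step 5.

step 1: x_pred=-0.6569  r=5.3569  x^+=1.0734  v^+=0.8577  a^+=1.7418
step 2: x_pred=2.2066  r=-8.0466  x^+=-0.3925  v^+=-1.7305  a^+=-1.8059
step 3: x_pred=-2.1982  r=2.8482  x^+=-1.2782  v^+=-1.7063  a^+=-0.5501
step 4: x_pred=-2.7127  r=0.4427  x^+=-2.5697  v^+=-1.9046  a^+=-0.3549
step 5: x_pred=-4.0980  r=4.8180  x^+=-2.5418  v^+=0.1611  a^+=1.7693

resid = 4.8180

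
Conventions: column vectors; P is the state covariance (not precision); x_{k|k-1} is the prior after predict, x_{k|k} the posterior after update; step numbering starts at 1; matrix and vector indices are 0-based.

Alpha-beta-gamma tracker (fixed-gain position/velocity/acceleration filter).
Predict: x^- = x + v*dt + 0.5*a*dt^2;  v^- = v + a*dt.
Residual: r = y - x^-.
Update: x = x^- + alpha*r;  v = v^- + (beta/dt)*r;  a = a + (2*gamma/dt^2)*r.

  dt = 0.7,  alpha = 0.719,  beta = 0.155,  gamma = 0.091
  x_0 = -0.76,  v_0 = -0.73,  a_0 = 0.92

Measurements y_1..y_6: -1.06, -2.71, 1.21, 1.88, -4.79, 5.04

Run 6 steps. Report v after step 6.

v_post = 1.8929

step 1: x_pred=-1.0456  r=-0.0144  x^+=-1.0560  v^+=-0.0892  a^+=0.9147
step 2: x_pred=-0.8943  r=-1.8157  x^+=-2.1998  v^+=0.1490  a^+=0.2402
step 3: x_pred=-2.0366  r=3.2466  x^+=0.2977  v^+=1.0361  a^+=1.4461
step 4: x_pred=1.3773  r=0.5027  x^+=1.7387  v^+=2.1597  a^+=1.6329
step 5: x_pred=3.6506  r=-8.4406  x^+=-2.4182  v^+=1.4337  a^+=-1.5022
step 6: x_pred=-1.7826  r=6.8226  x^+=3.1228  v^+=1.8929  a^+=1.0319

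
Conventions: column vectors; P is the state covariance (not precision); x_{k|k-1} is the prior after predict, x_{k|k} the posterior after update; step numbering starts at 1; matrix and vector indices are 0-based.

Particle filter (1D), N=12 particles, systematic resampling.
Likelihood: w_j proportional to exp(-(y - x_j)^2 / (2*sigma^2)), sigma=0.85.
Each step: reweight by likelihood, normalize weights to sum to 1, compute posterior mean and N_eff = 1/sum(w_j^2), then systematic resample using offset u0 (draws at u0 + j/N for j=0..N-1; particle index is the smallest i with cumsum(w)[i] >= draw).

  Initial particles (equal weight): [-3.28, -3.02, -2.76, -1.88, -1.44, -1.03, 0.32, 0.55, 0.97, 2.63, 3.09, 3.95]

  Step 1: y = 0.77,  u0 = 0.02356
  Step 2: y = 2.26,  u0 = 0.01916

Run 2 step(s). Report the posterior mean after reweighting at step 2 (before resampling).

step 1: w=[0.0000, 0.0000, 0.0001, 0.0025, 0.0111, 0.0346, 0.2828, 0.3146, 0.3165, 0.0297, 0.0078, 0.0003]  mean=0.6175  Neff=3.5536  idx=[5, 6, 6, 6, 7, 7, 7, 7, 8, 8, 8, 8]
step 2: w=[0.0003, 0.0367, 0.0367, 0.0367, 0.0656, 0.0656, 0.0656, 0.0656, 0.1568, 0.1568, 0.1568, 0.1568]  mean=0.7877  Neff=8.3588  idx=[1, 3, 5, 6, 7, 8, 8, 9, 9, 10, 11, 11]

post_mean = 0.7877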